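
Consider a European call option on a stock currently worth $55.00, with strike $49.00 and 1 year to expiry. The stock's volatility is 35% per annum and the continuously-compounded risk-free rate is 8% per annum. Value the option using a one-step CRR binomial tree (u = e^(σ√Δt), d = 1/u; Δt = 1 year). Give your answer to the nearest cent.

$14.21

CRR parameters: u = e^(σ√Δt) = e^(0.35·√1) = 1.4191, d = 1/u = 0.7047
Per-period rate: rΔt = 0.08·1 = 0.08, so R = e^0.08 = 1.0833
Risk-neutral probability p = (e^0.08 − 0.7047)/(1.4191 − 0.7047) = 0.3786/0.7144 = 0.5300
Terminal stock prices: S_u = 78.05, S_d = 38.76
Terminal payoffs (S − K): max(29.05, 0) = 29.05, max(-10.24, 0) = 0
Node 0 (S = 55): V_0 = e^(−0.08)·[0.5300·29.0487 + 0.4700·0.0000] = 14.2113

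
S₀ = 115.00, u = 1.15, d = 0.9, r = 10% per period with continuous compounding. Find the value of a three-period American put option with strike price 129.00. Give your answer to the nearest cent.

Risk-neutral probability p = (e^0.1 − 0.9)/(1.15 − 0.9) = 0.2052/0.2500 = 0.8207
Terminal stock prices: S_uuu = 174.9, S_uud = 136.9, S_udd = 107.1, S_ddd = 83.84
Terminal payoffs (K − S): max(-45.9, 0) = 0, max(-7.879, 0) = 0, max(21.88, 0) = 21.88, max(45.16, 0) = 45.16
Node uu (S = 152.1): continuation = e^(−0.1)·[0.8207·0.0000 + 0.1793·0.0000] = 0.0000; exercise value = 0.0000 ≤ continuation, so V_uu = 0.0000
Node ud (S = 119): continuation = e^(−0.1)·[0.8207·0.0000 + 0.1793·21.8775] = 3.5497; exercise value = 9.9750 > continuation, so V_ud = 9.9750 (exercise)
Node dd (S = 93.15): continuation = e^(−0.1)·[0.8207·21.8775 + 0.1793·45.1650] = 23.5740; exercise value = 35.8500 > continuation, so V_dd = 35.8500 (exercise)
Node u (S = 132.2): continuation = e^(−0.1)·[0.8207·0.0000 + 0.1793·9.9750] = 1.6185; exercise value = 0.0000 ≤ continuation, so V_u = 1.6185
Node d (S = 103.5): continuation = e^(−0.1)·[0.8207·9.9750 + 0.1793·35.8500] = 13.2240; exercise value = 25.5000 > continuation, so V_d = 25.5000 (exercise)
Node 0 (S = 115): continuation = e^(−0.1)·[0.8207·1.6185 + 0.1793·25.5000] = 5.3393; exercise value = 14.0000 > continuation, so V_0 = 14.0000 (exercise)

14.00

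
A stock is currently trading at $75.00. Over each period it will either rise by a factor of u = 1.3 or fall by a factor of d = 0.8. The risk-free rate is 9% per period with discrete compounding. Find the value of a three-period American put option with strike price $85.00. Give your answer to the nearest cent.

Risk-neutral probability p = (1 + 0.09 − 0.8)/(1.3 − 0.8) = 0.2900/0.5000 = 0.5800
Terminal stock prices: S_uuu = 164.8, S_uud = 101.4, S_udd = 62.4, S_ddd = 38.4
Terminal payoffs (K − S): max(-79.78, 0) = 0, max(-16.4, 0) = 0, max(22.6, 0) = 22.6, max(46.6, 0) = 46.6
Node uu (S = 126.8): continuation = 1/1.09·[0.5800·0.0000 + 0.4200·0.0000] = 0.0000; exercise value = 0.0000 ≤ continuation, so V_uu = 0.0000
Node ud (S = 78): continuation = 1/1.09·[0.5800·0.0000 + 0.4200·22.6000] = 8.7083; exercise value = 7.0000 ≤ continuation, so V_ud = 8.7083
Node dd (S = 48): continuation = 1/1.09·[0.5800·22.6000 + 0.4200·46.6000] = 29.9817; exercise value = 37.0000 > continuation, so V_dd = 37.0000 (exercise)
Node u (S = 97.5): continuation = 1/1.09·[0.5800·0.0000 + 0.4200·8.7083] = 3.3555; exercise value = 0.0000 ≤ continuation, so V_u = 3.3555
Node d (S = 60): continuation = 1/1.09·[0.5800·8.7083 + 0.4200·37.0000] = 18.8906; exercise value = 25.0000 > continuation, so V_d = 25.0000 (exercise)
Node 0 (S = 75): continuation = 1/1.09·[0.5800·3.3555 + 0.4200·25.0000] = 11.4185; exercise value = 10.0000 ≤ continuation, so V_0 = 11.4185

$11.42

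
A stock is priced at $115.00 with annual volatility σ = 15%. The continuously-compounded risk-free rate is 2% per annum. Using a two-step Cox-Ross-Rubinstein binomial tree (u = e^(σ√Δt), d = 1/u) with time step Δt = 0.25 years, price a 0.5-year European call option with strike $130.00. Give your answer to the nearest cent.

CRR parameters: u = e^(σ√Δt) = e^(0.15·√0.25) = 1.0779, d = 1/u = 0.9277
Per-period rate: rΔt = 0.02·0.25 = 0.005, so R = e^0.005 = 1.0050
Risk-neutral probability p = (e^0.005 − 0.9277)/(1.0779 − 0.9277) = 0.0773/0.1501 = 0.5146
Terminal stock prices: S_uu = 133.6, S_ud = 115, S_dd = 98.98
Terminal payoffs (S − K): max(3.611, 0) = 3.611, max(-15, 0) = 0, max(-31.02, 0) = 0
Node u (S = 124): V_u = e^(−0.005)·[0.5146·3.6109 + 0.4854·0.0000] = 1.8491
Node d (S = 106.7): V_d = e^(−0.005)·[0.5146·0.0000 + 0.4854·0.0000] = 0.0000
Node 0 (S = 115): V_0 = e^(−0.005)·[0.5146·1.8491 + 0.4854·0.0000] = 0.9469

$0.95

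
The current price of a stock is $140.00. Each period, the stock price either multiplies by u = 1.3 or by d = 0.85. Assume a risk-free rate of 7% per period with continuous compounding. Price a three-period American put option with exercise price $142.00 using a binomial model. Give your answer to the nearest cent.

$11.92

Risk-neutral probability p = (e^0.07 − 0.85)/(1.3 − 0.85) = 0.2225/0.4500 = 0.4945
Terminal stock prices: S_uuu = 307.6, S_uud = 201.1, S_udd = 131.5, S_ddd = 85.98
Terminal payoffs (K − S): max(-165.6, 0) = 0, max(-59.11, 0) = 0, max(10.51, 0) = 10.51, max(56.02, 0) = 56.02
Node uu (S = 236.6): continuation = e^(−0.07)·[0.4945·0.0000 + 0.5055·0.0000] = 0.0000; exercise value = 0.0000 ≤ continuation, so V_uu = 0.0000
Node ud (S = 154.7): continuation = e^(−0.07)·[0.4945·0.0000 + 0.5055·10.5050] = 4.9516; exercise value = 0.0000 ≤ continuation, so V_ud = 4.9516
Node dd (S = 101.1): continuation = e^(−0.07)·[0.4945·10.5050 + 0.5055·56.0225] = 31.2499; exercise value = 40.8500 > continuation, so V_dd = 40.8500 (exercise)
Node u (S = 182): continuation = e^(−0.07)·[0.4945·0.0000 + 0.5055·4.9516] = 2.3340; exercise value = 0.0000 ≤ continuation, so V_u = 2.3340
Node d (S = 119): continuation = e^(−0.07)·[0.4945·4.9516 + 0.5055·40.8500] = 21.5379; exercise value = 23.0000 > continuation, so V_d = 23.0000 (exercise)
Node 0 (S = 140): continuation = e^(−0.07)·[0.4945·2.3340 + 0.5055·23.0000] = 11.9173; exercise value = 2.0000 ≤ continuation, so V_0 = 11.9173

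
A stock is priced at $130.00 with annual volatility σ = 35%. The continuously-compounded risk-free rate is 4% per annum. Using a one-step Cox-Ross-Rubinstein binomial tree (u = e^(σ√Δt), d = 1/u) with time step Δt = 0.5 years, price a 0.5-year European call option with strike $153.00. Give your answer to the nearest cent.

$6.34

CRR parameters: u = e^(σ√Δt) = e^(0.35·√0.5) = 1.2808, d = 1/u = 0.7808
Per-period rate: rΔt = 0.04·0.5 = 0.02, so R = e^0.02 = 1.0202
Risk-neutral probability p = (e^0.02 − 0.7808)/(1.2808 − 0.7808) = 0.2394/0.5000 = 0.4788
Terminal stock prices: S_u = 166.5, S_d = 101.5
Terminal payoffs (S − K): max(13.5, 0) = 13.5, max(-51.5, 0) = 0
Node 0 (S = 130): V_0 = e^(−0.02)·[0.4788·13.5044 + 0.5212·0.0000] = 6.3384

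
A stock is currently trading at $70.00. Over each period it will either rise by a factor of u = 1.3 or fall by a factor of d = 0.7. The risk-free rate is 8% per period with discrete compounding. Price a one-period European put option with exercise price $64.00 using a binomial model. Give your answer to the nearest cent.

$5.09

Risk-neutral probability p = (1 + 0.08 − 0.7)/(1.3 − 0.7) = 0.3800/0.6000 = 0.6333
Terminal stock prices: S_u = 91, S_d = 49
Terminal payoffs (K − S): max(-27, 0) = 0, max(15, 0) = 15
Node 0 (S = 70): V_0 = 1/1.08·[0.6333·0.0000 + 0.3667·15.0000] = 5.0926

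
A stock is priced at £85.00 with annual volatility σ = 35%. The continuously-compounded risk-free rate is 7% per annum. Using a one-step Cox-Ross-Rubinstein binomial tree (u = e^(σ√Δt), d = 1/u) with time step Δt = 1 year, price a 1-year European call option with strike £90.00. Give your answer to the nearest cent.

CRR parameters: u = e^(σ√Δt) = e^(0.35·√1) = 1.4191, d = 1/u = 0.7047
Per-period rate: rΔt = 0.07·1 = 0.07, so R = e^0.07 = 1.0725
Risk-neutral probability p = (e^0.07 − 0.7047)/(1.4191 − 0.7047) = 0.3678/0.7144 = 0.5149
Terminal stock prices: S_u = 120.6, S_d = 59.9
Terminal payoffs (S − K): max(30.62, 0) = 30.62, max(-30.1, 0) = 0
Node 0 (S = 85): V_0 = e^(−0.07)·[0.5149·30.6207 + 0.4851·0.0000] = 14.7001

£14.70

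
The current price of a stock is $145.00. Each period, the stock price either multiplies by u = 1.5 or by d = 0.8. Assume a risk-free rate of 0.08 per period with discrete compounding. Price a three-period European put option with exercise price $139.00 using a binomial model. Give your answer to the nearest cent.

$11.10

Risk-neutral probability p = (1 + 0.08 − 0.8)/(1.5 − 0.8) = 0.2800/0.7000 = 0.4000
Terminal stock prices: S_uuu = 489.4, S_uud = 261, S_udd = 139.2, S_ddd = 74.24
Terminal payoffs (K − S): max(-350.4, 0) = 0, max(-122, 0) = 0, max(-0.2, 0) = 0, max(64.76, 0) = 64.76
Node uu (S = 326.2): V_uu = 1/1.08·[0.4000·0.0000 + 0.6000·0.0000] = 0.0000
Node ud (S = 174): V_ud = 1/1.08·[0.4000·0.0000 + 0.6000·0.0000] = 0.0000
Node dd (S = 92.8): V_dd = 1/1.08·[0.4000·0.0000 + 0.6000·64.7600] = 35.9778
Node u (S = 217.5): V_u = 1/1.08·[0.4000·0.0000 + 0.6000·0.0000] = 0.0000
Node d (S = 116): V_d = 1/1.08·[0.4000·0.0000 + 0.6000·35.9778] = 19.9877
Node 0 (S = 145): V_0 = 1/1.08·[0.4000·0.0000 + 0.6000·19.9877] = 11.1043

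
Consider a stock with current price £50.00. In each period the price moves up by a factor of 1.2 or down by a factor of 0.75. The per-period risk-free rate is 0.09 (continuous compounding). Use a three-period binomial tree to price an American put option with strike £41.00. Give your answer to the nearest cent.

Risk-neutral probability p = (e^0.09 − 0.75)/(1.2 − 0.75) = 0.3442/0.4500 = 0.7648
Terminal stock prices: S_uuu = 86.4, S_uud = 54, S_udd = 33.75, S_ddd = 21.09
Terminal payoffs (K − S): max(-45.4, 0) = 0, max(-13, 0) = 0, max(7.25, 0) = 7.25, max(19.91, 0) = 19.91
Node uu (S = 72): continuation = e^(−0.09)·[0.7648·0.0000 + 0.2352·0.0000] = 0.0000; exercise value = 0.0000 ≤ continuation, so V_uu = 0.0000
Node ud (S = 45): continuation = e^(−0.09)·[0.7648·0.0000 + 0.2352·7.2500] = 1.5582; exercise value = 0.0000 ≤ continuation, so V_ud = 1.5582
Node dd (S = 28.12): continuation = e^(−0.09)·[0.7648·7.2500 + 0.2352·19.9062] = 9.3462; exercise value = 12.8750 > continuation, so V_dd = 12.8750 (exercise)
Node u (S = 60): continuation = e^(−0.09)·[0.7648·0.0000 + 0.2352·1.5582] = 0.3349; exercise value = 0.0000 ≤ continuation, so V_u = 0.3349
Node d (S = 37.5): continuation = e^(−0.09)·[0.7648·1.5582 + 0.2352·12.8750] = 3.8564; exercise value = 3.5000 ≤ continuation, so V_d = 3.8564
Node 0 (S = 50): continuation = e^(−0.09)·[0.7648·0.3349 + 0.2352·3.8564] = 1.0629; exercise value = 0.0000 ≤ continuation, so V_0 = 1.0629

£1.06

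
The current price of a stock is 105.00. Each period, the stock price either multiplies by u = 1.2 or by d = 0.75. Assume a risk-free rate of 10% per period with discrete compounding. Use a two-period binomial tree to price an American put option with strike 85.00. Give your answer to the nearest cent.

1.26

Risk-neutral probability p = (1 + 0.1 − 0.75)/(1.2 − 0.75) = 0.3500/0.4500 = 0.7778
Terminal stock prices: S_uu = 151.2, S_ud = 94.5, S_dd = 59.06
Terminal payoffs (K − S): max(-66.2, 0) = 0, max(-9.5, 0) = 0, max(25.94, 0) = 25.94
Node u (S = 126): continuation = 1/1.1·[0.7778·0.0000 + 0.2222·0.0000] = 0.0000; exercise value = 0.0000 ≤ continuation, so V_u = 0.0000
Node d (S = 78.75): continuation = 1/1.1·[0.7778·0.0000 + 0.2222·25.9375] = 5.2399; exercise value = 6.2500 > continuation, so V_d = 6.2500 (exercise)
Node 0 (S = 105): continuation = 1/1.1·[0.7778·0.0000 + 0.2222·6.2500] = 1.2626; exercise value = 0.0000 ≤ continuation, so V_0 = 1.2626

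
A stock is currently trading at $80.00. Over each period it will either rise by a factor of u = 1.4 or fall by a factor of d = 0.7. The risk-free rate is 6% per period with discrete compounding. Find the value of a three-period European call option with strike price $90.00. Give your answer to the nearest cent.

$21.19

Risk-neutral probability p = (1 + 0.06 − 0.7)/(1.4 − 0.7) = 0.3600/0.7000 = 0.5143
Terminal stock prices: S_uuu = 219.5, S_uud = 109.8, S_udd = 54.88, S_ddd = 27.44
Terminal payoffs (S − K): max(129.5, 0) = 129.5, max(19.76, 0) = 19.76, max(-35.12, 0) = 0, max(-62.56, 0) = 0
Node uu (S = 156.8): V_uu = 1/1.06·[0.5143·129.5200 + 0.4857·19.7600] = 71.8943
Node ud (S = 78.4): V_ud = 1/1.06·[0.5143·19.7600 + 0.4857·0.0000] = 9.5871
Node dd (S = 39.2): V_dd = 1/1.06·[0.5143·0.0000 + 0.4857·0.0000] = 0.0000
Node u (S = 112): V_u = 1/1.06·[0.5143·71.8943 + 0.4857·9.5871] = 39.2743
Node d (S = 56): V_d = 1/1.06·[0.5143·9.5871 + 0.4857·0.0000] = 4.6514
Node 0 (S = 80): V_0 = 1/1.06·[0.5143·39.2743 + 0.4857·4.6514] = 21.1863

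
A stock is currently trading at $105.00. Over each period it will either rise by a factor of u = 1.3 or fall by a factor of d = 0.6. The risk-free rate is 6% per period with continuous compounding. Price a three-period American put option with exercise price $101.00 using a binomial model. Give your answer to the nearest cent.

$15.98

Risk-neutral probability p = (e^0.06 − 0.6)/(1.3 − 0.6) = 0.4618/0.7000 = 0.6598
Terminal stock prices: S_uuu = 230.7, S_uud = 106.5, S_udd = 49.14, S_ddd = 22.68
Terminal payoffs (K − S): max(-129.7, 0) = 0, max(-5.47, 0) = 0, max(51.86, 0) = 51.86, max(78.32, 0) = 78.32
Node uu (S = 177.5): continuation = e^(−0.06)·[0.6598·0.0000 + 0.3402·0.0000] = 0.0000; exercise value = 0.0000 ≤ continuation, so V_uu = 0.0000
Node ud (S = 81.9): continuation = e^(−0.06)·[0.6598·0.0000 + 0.3402·51.8600] = 16.6170; exercise value = 19.1000 > continuation, so V_ud = 19.1000 (exercise)
Node dd (S = 37.8): continuation = e^(−0.06)·[0.6598·51.8600 + 0.3402·78.3200] = 57.3182; exercise value = 63.2000 > continuation, so V_dd = 63.2000 (exercise)
Node u (S = 136.5): continuation = e^(−0.06)·[0.6598·0.0000 + 0.3402·19.1000] = 6.1200; exercise value = 0.0000 ≤ continuation, so V_u = 6.1200
Node d (S = 63): continuation = e^(−0.06)·[0.6598·19.1000 + 0.3402·63.2000] = 32.1182; exercise value = 38.0000 > continuation, so V_d = 38.0000 (exercise)
Node 0 (S = 105): continuation = e^(−0.06)·[0.6598·6.1200 + 0.3402·38.0000] = 15.9786; exercise value = 0.0000 ≤ continuation, so V_0 = 15.9786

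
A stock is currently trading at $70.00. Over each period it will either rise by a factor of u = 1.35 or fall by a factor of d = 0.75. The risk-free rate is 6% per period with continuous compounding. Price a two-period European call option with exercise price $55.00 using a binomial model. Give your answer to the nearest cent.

$24.42

Risk-neutral probability p = (e^0.06 − 0.75)/(1.35 − 0.75) = 0.3118/0.6000 = 0.5197
Terminal stock prices: S_uu = 127.6, S_ud = 70.88, S_dd = 39.38
Terminal payoffs (S − K): max(72.58, 0) = 72.58, max(15.88, 0) = 15.88, max(-15.62, 0) = 0
Node u (S = 94.5): V_u = e^(−0.06)·[0.5197·72.5750 + 0.4803·15.8750] = 42.7030
Node d (S = 52.5): V_d = e^(−0.06)·[0.5197·15.8750 + 0.4803·0.0000] = 7.7702
Node 0 (S = 70): V_0 = e^(−0.06)·[0.5197·42.7030 + 0.4803·7.7702] = 24.4159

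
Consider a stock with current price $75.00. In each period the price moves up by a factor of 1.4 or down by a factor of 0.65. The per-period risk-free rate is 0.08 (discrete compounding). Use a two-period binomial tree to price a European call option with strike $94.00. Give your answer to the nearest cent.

$14.94

Risk-neutral probability p = (1 + 0.08 − 0.65)/(1.4 − 0.65) = 0.4300/0.7500 = 0.5733
Terminal stock prices: S_uu = 147, S_ud = 68.25, S_dd = 31.69
Terminal payoffs (S − K): max(53, 0) = 53, max(-25.75, 0) = 0, max(-62.31, 0) = 0
Node u (S = 105): V_u = 1/1.08·[0.5733·53.0000 + 0.4267·0.0000] = 28.1358
Node d (S = 48.75): V_d = 1/1.08·[0.5733·0.0000 + 0.4267·0.0000] = 0.0000
Node 0 (S = 75): V_0 = 1/1.08·[0.5733·28.1358 + 0.4267·0.0000] = 14.9363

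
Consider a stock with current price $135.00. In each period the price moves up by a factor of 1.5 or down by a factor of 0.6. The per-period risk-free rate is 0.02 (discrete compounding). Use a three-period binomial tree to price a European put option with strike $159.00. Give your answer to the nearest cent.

$50.87

Risk-neutral probability p = (1 + 0.02 − 0.6)/(1.5 − 0.6) = 0.4200/0.9000 = 0.4667
Terminal stock prices: S_uuu = 455.6, S_uud = 182.2, S_udd = 72.9, S_ddd = 29.16
Terminal payoffs (K − S): max(-296.6, 0) = 0, max(-23.25, 0) = 0, max(86.1, 0) = 86.1, max(129.8, 0) = 129.8
Node uu (S = 303.8): V_uu = 1/1.02·[0.4667·0.0000 + 0.5333·0.0000] = 0.0000
Node ud (S = 121.5): V_ud = 1/1.02·[0.4667·0.0000 + 0.5333·86.1000] = 45.0196
Node dd (S = 48.6): V_dd = 1/1.02·[0.4667·86.1000 + 0.5333·129.8400] = 107.2824
Node u (S = 202.5): V_u = 1/1.02·[0.4667·0.0000 + 0.5333·45.0196] = 23.5397
Node d (S = 81): V_d = 1/1.02·[0.4667·45.0196 + 0.5333·107.2824] = 76.6926
Node 0 (S = 135): V_0 = 1/1.02·[0.4667·23.5397 + 0.5333·76.6926] = 50.8705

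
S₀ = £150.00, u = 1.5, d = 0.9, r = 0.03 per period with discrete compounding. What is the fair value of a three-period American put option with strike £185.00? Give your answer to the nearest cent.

£38.36

Risk-neutral probability p = (1 + 0.03 − 0.9)/(1.5 − 0.9) = 0.1300/0.6000 = 0.2167
Terminal stock prices: S_uuu = 506.2, S_uud = 303.8, S_udd = 182.2, S_ddd = 109.4
Terminal payoffs (K − S): max(-321.2, 0) = 0, max(-118.8, 0) = 0, max(2.75, 0) = 2.75, max(75.65, 0) = 75.65
Node uu (S = 337.5): continuation = 1/1.03·[0.2167·0.0000 + 0.7833·0.0000] = 0.0000; exercise value = 0.0000 ≤ continuation, so V_uu = 0.0000
Node ud (S = 202.5): continuation = 1/1.03·[0.2167·0.0000 + 0.7833·2.7500] = 2.0914; exercise value = 0.0000 ≤ continuation, so V_ud = 2.0914
Node dd (S = 121.5): continuation = 1/1.03·[0.2167·2.7500 + 0.7833·75.6500] = 58.1117; exercise value = 63.5000 > continuation, so V_dd = 63.5000 (exercise)
Node u (S = 225): continuation = 1/1.03·[0.2167·0.0000 + 0.7833·2.0914] = 1.5906; exercise value = 0.0000 ≤ continuation, so V_u = 1.5906
Node d (S = 135): continuation = 1/1.03·[0.2167·2.0914 + 0.7833·63.5000] = 48.7328; exercise value = 50.0000 > continuation, so V_d = 50.0000 (exercise)
Node 0 (S = 150): continuation = 1/1.03·[0.2167·1.5906 + 0.7833·50.0000] = 38.3605; exercise value = 35.0000 ≤ continuation, so V_0 = 38.3605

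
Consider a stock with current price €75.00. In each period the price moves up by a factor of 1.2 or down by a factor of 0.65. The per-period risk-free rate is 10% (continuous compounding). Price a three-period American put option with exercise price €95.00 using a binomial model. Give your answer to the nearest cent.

€20.00

Risk-neutral probability p = (e^0.1 − 0.65)/(1.2 − 0.65) = 0.4552/0.5500 = 0.8276
Terminal stock prices: S_uuu = 129.6, S_uud = 70.2, S_udd = 38.03, S_ddd = 20.6
Terminal payoffs (K − S): max(-34.6, 0) = 0, max(24.8, 0) = 24.8, max(56.97, 0) = 56.97, max(74.4, 0) = 74.4
Node uu (S = 108): continuation = e^(−0.1)·[0.8276·0.0000 + 0.1724·24.8000] = 3.8690; exercise value = 0.0000 ≤ continuation, so V_uu = 3.8690
Node ud (S = 58.5): continuation = e^(−0.1)·[0.8276·24.8000 + 0.1724·56.9750] = 27.4596; exercise value = 36.5000 > continuation, so V_ud = 36.5000 (exercise)
Node dd (S = 31.69): continuation = e^(−0.1)·[0.8276·56.9750 + 0.1724·74.4031] = 54.2721; exercise value = 63.3125 > continuation, so V_dd = 63.3125 (exercise)
Node u (S = 90): continuation = e^(−0.1)·[0.8276·3.8690 + 0.1724·36.5000] = 8.5916; exercise value = 5.0000 ≤ continuation, so V_u = 8.5916
Node d (S = 48.75): continuation = e^(−0.1)·[0.8276·36.5000 + 0.1724·63.3125] = 37.2096; exercise value = 46.2500 > continuation, so V_d = 46.2500 (exercise)
Node 0 (S = 75): continuation = e^(−0.1)·[0.8276·8.5916 + 0.1724·46.2500] = 13.6490; exercise value = 20.0000 > continuation, so V_0 = 20.0000 (exercise)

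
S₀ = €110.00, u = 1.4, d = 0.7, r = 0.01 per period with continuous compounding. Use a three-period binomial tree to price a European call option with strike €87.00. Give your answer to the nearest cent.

Risk-neutral probability p = (e^0.01 − 0.7)/(1.4 − 0.7) = 0.3101/0.7000 = 0.4429
Terminal stock prices: S_uuu = 301.8, S_uud = 150.9, S_udd = 75.46, S_ddd = 37.73
Terminal payoffs (S − K): max(214.8, 0) = 214.8, max(63.92, 0) = 63.92, max(-11.54, 0) = 0, max(-49.27, 0) = 0
Node uu (S = 215.6): V_uu = e^(−0.01)·[0.4429·214.8400 + 0.5571·63.9200] = 129.4657
Node ud (S = 107.8): V_ud = e^(−0.01)·[0.4429·63.9200 + 0.5571·0.0000] = 28.0303
Node dd (S = 53.9): V_dd = e^(−0.01)·[0.4429·0.0000 + 0.5571·0.0000] = 0.0000
Node u (S = 154): V_u = e^(−0.01)·[0.4429·129.4657 + 0.5571·28.0303] = 72.2330
Node d (S = 77): V_d = e^(−0.01)·[0.4429·28.0303 + 0.5571·0.0000] = 12.2919
Node 0 (S = 110): V_0 = e^(−0.01)·[0.4429·72.2330 + 0.5571·12.2919] = 38.4551

€38.46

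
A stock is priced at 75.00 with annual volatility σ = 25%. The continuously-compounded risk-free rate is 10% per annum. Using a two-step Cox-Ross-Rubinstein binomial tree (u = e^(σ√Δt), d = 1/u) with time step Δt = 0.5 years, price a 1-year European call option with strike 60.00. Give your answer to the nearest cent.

CRR parameters: u = e^(σ√Δt) = e^(0.25·√0.5) = 1.1934, d = 1/u = 0.8380
Per-period rate: rΔt = 0.1·0.5 = 0.05, so R = e^0.05 = 1.0513
Risk-neutral probability p = (e^0.05 − 0.8380)/(1.1934 − 0.8380) = 0.2133/0.3554 = 0.6002
Terminal stock prices: S_uu = 106.8, S_ud = 75, S_dd = 52.66
Terminal payoffs (S − K): max(46.81, 0) = 46.81, max(15, 0) = 15, max(-7.336, 0) = 0
Node u (S = 89.5): V_u = e^(−0.05)·[0.6002·46.8089 + 0.3998·15.0000] = 32.4286
Node d (S = 62.85): V_d = e^(−0.05)·[0.6002·15.0000 + 0.3998·0.0000] = 8.5637
Node 0 (S = 75): V_0 = e^(−0.05)·[0.6002·32.4286 + 0.3998·8.5637] = 21.7708

21.77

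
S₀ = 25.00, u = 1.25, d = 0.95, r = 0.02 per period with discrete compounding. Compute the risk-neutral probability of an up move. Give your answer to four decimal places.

Risk-neutral probability p = (1 + 0.02 − 0.95)/(1.25 − 0.95) = 0.0700/0.3000 = 0.2333

p = 0.2333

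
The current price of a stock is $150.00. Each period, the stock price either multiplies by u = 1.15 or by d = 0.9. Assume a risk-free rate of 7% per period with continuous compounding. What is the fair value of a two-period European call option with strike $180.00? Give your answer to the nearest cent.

$7.61

Risk-neutral probability p = (e^0.07 − 0.9)/(1.15 − 0.9) = 0.1725/0.2500 = 0.6900
Terminal stock prices: S_uu = 198.4, S_ud = 155.2, S_dd = 121.5
Terminal payoffs (S − K): max(18.37, 0) = 18.37, max(-24.75, 0) = 0, max(-58.5, 0) = 0
Node u (S = 172.5): V_u = e^(−0.07)·[0.6900·18.3750 + 0.3100·0.0000] = 11.8221
Node d (S = 135): V_d = e^(−0.07)·[0.6900·0.0000 + 0.3100·0.0000] = 0.0000
Node 0 (S = 150): V_0 = e^(−0.07)·[0.6900·11.8221 + 0.3100·0.0000] = 7.6062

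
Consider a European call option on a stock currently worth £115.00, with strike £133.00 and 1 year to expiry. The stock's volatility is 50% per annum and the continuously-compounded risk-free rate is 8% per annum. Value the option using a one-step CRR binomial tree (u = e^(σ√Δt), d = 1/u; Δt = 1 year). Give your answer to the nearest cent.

£23.90

CRR parameters: u = e^(σ√Δt) = e^(0.5·√1) = 1.6487, d = 1/u = 0.6065
Per-period rate: rΔt = 0.08·1 = 0.08, so R = e^0.08 = 1.0833
Risk-neutral probability p = (e^0.08 − 0.6065)/(1.6487 − 0.6065) = 0.4768/1.0422 = 0.4575
Terminal stock prices: S_u = 189.6, S_d = 69.75
Terminal payoffs (S − K): max(56.6, 0) = 56.6, max(-63.25, 0) = 0
Node 0 (S = 115): V_0 = e^(−0.08)·[0.4575·56.6029 + 0.5425·0.0000] = 23.9026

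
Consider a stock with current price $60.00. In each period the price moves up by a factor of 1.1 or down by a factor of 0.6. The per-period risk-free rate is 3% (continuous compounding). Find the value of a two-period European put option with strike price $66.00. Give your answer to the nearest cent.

Risk-neutral probability p = (e^0.03 − 0.6)/(1.1 − 0.6) = 0.4305/0.5000 = 0.8609
Terminal stock prices: S_uu = 72.6, S_ud = 39.6, S_dd = 21.6
Terminal payoffs (K − S): max(-6.6, 0) = 0, max(26.4, 0) = 26.4, max(44.4, 0) = 44.4
Node u (S = 66): V_u = e^(−0.03)·[0.8609·0.0000 + 0.1391·26.4000] = 3.5635
Node d (S = 36): V_d = e^(−0.03)·[0.8609·26.4000 + 0.1391·44.4000] = 28.0494
Node 0 (S = 60): V_0 = e^(−0.03)·[0.8609·3.5635 + 0.1391·28.0494] = 6.7633

$6.76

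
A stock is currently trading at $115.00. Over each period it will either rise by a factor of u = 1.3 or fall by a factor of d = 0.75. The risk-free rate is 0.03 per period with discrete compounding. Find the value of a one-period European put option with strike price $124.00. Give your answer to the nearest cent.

Risk-neutral probability p = (1 + 0.03 − 0.75)/(1.3 − 0.75) = 0.2800/0.5500 = 0.5091
Terminal stock prices: S_u = 149.5, S_d = 86.25
Terminal payoffs (K − S): max(-25.5, 0) = 0, max(37.75, 0) = 37.75
Node 0 (S = 115): V_0 = 1/1.03·[0.5091·0.0000 + 0.4909·37.7500] = 17.9921

$17.99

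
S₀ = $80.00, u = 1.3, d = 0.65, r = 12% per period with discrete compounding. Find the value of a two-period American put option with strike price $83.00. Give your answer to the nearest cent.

$10.12

Risk-neutral probability p = (1 + 0.12 − 0.65)/(1.3 − 0.65) = 0.4700/0.6500 = 0.7231
Terminal stock prices: S_uu = 135.2, S_ud = 67.6, S_dd = 33.8
Terminal payoffs (K − S): max(-52.2, 0) = 0, max(15.4, 0) = 15.4, max(49.2, 0) = 49.2
Node u (S = 104): continuation = 1/1.12·[0.7231·0.0000 + 0.2769·15.4000] = 3.8077; exercise value = 0.0000 ≤ continuation, so V_u = 3.8077
Node d (S = 52): continuation = 1/1.12·[0.7231·15.4000 + 0.2769·49.2000] = 22.1071; exercise value = 31.0000 > continuation, so V_d = 31.0000 (exercise)
Node 0 (S = 80): continuation = 1/1.12·[0.7231·3.8077 + 0.2769·31.0000] = 10.1231; exercise value = 3.0000 ≤ continuation, so V_0 = 10.1231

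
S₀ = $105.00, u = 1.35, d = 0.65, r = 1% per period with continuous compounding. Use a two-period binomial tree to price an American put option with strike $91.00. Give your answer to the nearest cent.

Risk-neutral probability p = (e^0.01 − 0.65)/(1.35 − 0.65) = 0.3601/0.7000 = 0.5144
Terminal stock prices: S_uu = 191.4, S_ud = 92.14, S_dd = 44.36
Terminal payoffs (K − S): max(-100.4, 0) = 0, max(-1.138, 0) = 0, max(46.64, 0) = 46.64
Node u (S = 141.8): continuation = e^(−0.01)·[0.5144·0.0000 + 0.4856·0.0000] = 0.0000; exercise value = 0.0000 ≤ continuation, so V_u = 0.0000
Node d (S = 68.25): continuation = e^(−0.01)·[0.5144·0.0000 + 0.4856·46.6375] = 22.4238; exercise value = 22.7500 > continuation, so V_d = 22.7500 (exercise)
Node 0 (S = 105): continuation = e^(−0.01)·[0.5144·0.0000 + 0.4856·22.7500] = 10.9384; exercise value = 0.0000 ≤ continuation, so V_0 = 10.9384

$10.94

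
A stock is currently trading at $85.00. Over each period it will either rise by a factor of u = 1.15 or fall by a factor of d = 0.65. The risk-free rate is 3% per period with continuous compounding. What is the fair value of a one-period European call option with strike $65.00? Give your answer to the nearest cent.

Risk-neutral probability p = (e^0.03 − 0.65)/(1.15 − 0.65) = 0.3805/0.5000 = 0.7609
Terminal stock prices: S_u = 97.75, S_d = 55.25
Terminal payoffs (S − K): max(32.75, 0) = 32.75, max(-9.75, 0) = 0
Node 0 (S = 85): V_0 = e^(−0.03)·[0.7609·32.7500 + 0.2391·0.0000] = 24.1833

$24.18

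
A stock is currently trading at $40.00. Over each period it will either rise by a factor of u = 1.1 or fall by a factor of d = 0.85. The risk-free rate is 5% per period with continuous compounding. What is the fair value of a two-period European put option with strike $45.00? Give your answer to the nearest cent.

$2.71

Risk-neutral probability p = (e^0.05 − 0.85)/(1.1 − 0.85) = 0.2013/0.2500 = 0.8051
Terminal stock prices: S_uu = 48.4, S_ud = 37.4, S_dd = 28.9
Terminal payoffs (K − S): max(-3.4, 0) = 0, max(7.6, 0) = 7.6, max(16.1, 0) = 16.1
Node u (S = 44): V_u = e^(−0.05)·[0.8051·0.0000 + 0.1949·7.6000] = 1.4091
Node d (S = 34): V_d = e^(−0.05)·[0.8051·7.6000 + 0.1949·16.1000] = 8.8053
Node 0 (S = 40): V_0 = e^(−0.05)·[0.8051·1.4091 + 0.1949·8.8053] = 2.7117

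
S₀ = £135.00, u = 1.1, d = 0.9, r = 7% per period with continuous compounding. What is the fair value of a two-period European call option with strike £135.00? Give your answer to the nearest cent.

£18.34

Risk-neutral probability p = (e^0.07 − 0.9)/(1.1 − 0.9) = 0.1725/0.2000 = 0.8625
Terminal stock prices: S_uu = 163.4, S_ud = 133.7, S_dd = 109.4
Terminal payoffs (S − K): max(28.35, 0) = 28.35, max(-1.35, 0) = 0, max(-25.65, 0) = 0
Node u (S = 148.5): V_u = e^(−0.07)·[0.8625·28.3500 + 0.1375·0.0000] = 22.7999
Node d (S = 121.5): V_d = e^(−0.07)·[0.8625·0.0000 + 0.1375·0.0000] = 0.0000
Node 0 (S = 135): V_0 = e^(−0.07)·[0.8625·22.7999 + 0.1375·0.0000] = 18.3363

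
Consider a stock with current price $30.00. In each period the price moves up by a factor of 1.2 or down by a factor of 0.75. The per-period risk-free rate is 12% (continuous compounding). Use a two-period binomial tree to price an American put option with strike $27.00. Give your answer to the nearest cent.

Risk-neutral probability p = (e^0.12 − 0.75)/(1.2 − 0.75) = 0.3775/0.4500 = 0.8389
Terminal stock prices: S_uu = 43.2, S_ud = 27, S_dd = 16.88
Terminal payoffs (K − S): max(-16.2, 0) = 0, max(0, 0) = 0, max(10.12, 0) = 10.12
Node u (S = 36): continuation = e^(−0.12)·[0.8389·0.0000 + 0.1611·0.0000] = 0.0000; exercise value = 0.0000 ≤ continuation, so V_u = 0.0000
Node d (S = 22.5): continuation = e^(−0.12)·[0.8389·0.0000 + 0.1611·10.1250] = 1.4469; exercise value = 4.5000 > continuation, so V_d = 4.5000 (exercise)
Node 0 (S = 30): continuation = e^(−0.12)·[0.8389·0.0000 + 0.1611·4.5000] = 0.6430; exercise value = 0.0000 ≤ continuation, so V_0 = 0.6430

$0.64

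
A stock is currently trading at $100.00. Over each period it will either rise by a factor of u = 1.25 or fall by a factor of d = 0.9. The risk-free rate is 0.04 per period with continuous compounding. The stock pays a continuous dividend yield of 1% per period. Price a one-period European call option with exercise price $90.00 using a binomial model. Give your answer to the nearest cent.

Per-period risk-free factor R = e^0.04 = 1.0408; dividend-adjusted growth = e^(0.04−0.01) = 1.0305.
Risk-neutral probability p = (1.0305 − 0.9)/(1.25 − 0.9) = 0.1305/0.3500 = 0.3727
Terminal stock prices: S_u = 125, S_d = 90
Terminal payoffs (S − K): max(35, 0) = 35, max(0, 0) = 0
Node 0 (S = 100): V_0 = e^(−0.04)·[0.3727·35.0000 + 0.6273·0.0000] = 12.5339

$12.53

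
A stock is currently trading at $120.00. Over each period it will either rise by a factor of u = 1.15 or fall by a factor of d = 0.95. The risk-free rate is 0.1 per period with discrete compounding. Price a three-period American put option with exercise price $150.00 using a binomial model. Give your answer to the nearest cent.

Risk-neutral probability p = (1 + 0.1 − 0.95)/(1.15 − 0.95) = 0.1500/0.2000 = 0.7500
Terminal stock prices: S_uuu = 182.5, S_uud = 150.8, S_udd = 124.5, S_ddd = 102.9
Terminal payoffs (K − S): max(-32.5, 0) = 0, max(-0.765, 0) = 0, max(25.45, 0) = 25.45, max(47.12, 0) = 47.12
Node uu (S = 158.7): continuation = 1/1.1·[0.7500·0.0000 + 0.2500·0.0000] = 0.0000; exercise value = 0.0000 ≤ continuation, so V_uu = 0.0000
Node ud (S = 131.1): continuation = 1/1.1·[0.7500·0.0000 + 0.2500·25.4550] = 5.7852; exercise value = 18.9000 > continuation, so V_ud = 18.9000 (exercise)
Node dd (S = 108.3): continuation = 1/1.1·[0.7500·25.4550 + 0.2500·47.1150] = 28.0636; exercise value = 41.7000 > continuation, so V_dd = 41.7000 (exercise)
Node u (S = 138): continuation = 1/1.1·[0.7500·0.0000 + 0.2500·18.9000] = 4.2955; exercise value = 12.0000 > continuation, so V_u = 12.0000 (exercise)
Node d (S = 114): continuation = 1/1.1·[0.7500·18.9000 + 0.2500·41.7000] = 22.3636; exercise value = 36.0000 > continuation, so V_d = 36.0000 (exercise)
Node 0 (S = 120): continuation = 1/1.1·[0.7500·12.0000 + 0.2500·36.0000] = 16.3636; exercise value = 30.0000 > continuation, so V_0 = 30.0000 (exercise)

$30.00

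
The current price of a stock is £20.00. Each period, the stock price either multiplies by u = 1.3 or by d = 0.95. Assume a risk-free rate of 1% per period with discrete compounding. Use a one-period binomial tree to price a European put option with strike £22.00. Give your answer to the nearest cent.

Risk-neutral probability p = (1 + 0.01 − 0.95)/(1.3 − 0.95) = 0.0600/0.3500 = 0.1714
Terminal stock prices: S_u = 26, S_d = 19
Terminal payoffs (K − S): max(-4, 0) = 0, max(3, 0) = 3
Node 0 (S = 20): V_0 = 1/1.01·[0.1714·0.0000 + 0.8286·3.0000] = 2.4611

£2.46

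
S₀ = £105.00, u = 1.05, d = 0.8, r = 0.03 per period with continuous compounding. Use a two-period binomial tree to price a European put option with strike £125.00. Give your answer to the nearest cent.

£12.72

Risk-neutral probability p = (e^0.03 − 0.8)/(1.05 − 0.8) = 0.2305/0.2500 = 0.9218
Terminal stock prices: S_uu = 115.8, S_ud = 88.2, S_dd = 67.2
Terminal payoffs (K − S): max(9.237, 0) = 9.237, max(36.8, 0) = 36.8, max(57.8, 0) = 57.8
Node u (S = 110.2): V_u = e^(−0.03)·[0.9218·9.2375 + 0.0782·36.8000] = 11.0557
Node d (S = 84): V_d = e^(−0.03)·[0.9218·36.8000 + 0.0782·57.8000] = 37.3057
Node 0 (S = 105): V_0 = e^(−0.03)·[0.9218·11.0557 + 0.0782·37.3057] = 12.7206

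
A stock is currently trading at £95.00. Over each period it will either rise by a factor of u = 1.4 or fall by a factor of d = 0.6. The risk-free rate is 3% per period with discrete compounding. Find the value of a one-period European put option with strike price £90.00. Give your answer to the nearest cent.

£14.82

Risk-neutral probability p = (1 + 0.03 − 0.6)/(1.4 − 0.6) = 0.4300/0.8000 = 0.5375
Terminal stock prices: S_u = 133, S_d = 57
Terminal payoffs (K − S): max(-43, 0) = 0, max(33, 0) = 33
Node 0 (S = 95): V_0 = 1/1.03·[0.5375·0.0000 + 0.4625·33.0000] = 14.8180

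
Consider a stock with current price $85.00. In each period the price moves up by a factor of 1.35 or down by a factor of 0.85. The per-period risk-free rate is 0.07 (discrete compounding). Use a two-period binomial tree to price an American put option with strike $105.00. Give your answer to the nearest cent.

Risk-neutral probability p = (1 + 0.07 − 0.85)/(1.35 − 0.85) = 0.2200/0.5000 = 0.4400
Terminal stock prices: S_uu = 154.9, S_ud = 97.54, S_dd = 61.41
Terminal payoffs (K − S): max(-49.91, 0) = 0, max(7.462, 0) = 7.462, max(43.59, 0) = 43.59
Node u (S = 114.8): continuation = 1/1.07·[0.4400·0.0000 + 0.5600·7.4625] = 3.9056; exercise value = 0.0000 ≤ continuation, so V_u = 3.9056
Node d (S = 72.25): continuation = 1/1.07·[0.4400·7.4625 + 0.5600·43.5875] = 25.8808; exercise value = 32.7500 > continuation, so V_d = 32.7500 (exercise)
Node 0 (S = 85): continuation = 1/1.07·[0.4400·3.9056 + 0.5600·32.7500] = 18.7462; exercise value = 20.0000 > continuation, so V_0 = 20.0000 (exercise)

$20.00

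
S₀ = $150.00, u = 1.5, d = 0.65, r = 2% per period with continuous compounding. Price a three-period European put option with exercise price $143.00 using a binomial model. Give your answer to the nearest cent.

$36.04

Risk-neutral probability p = (e^0.02 − 0.65)/(1.5 − 0.65) = 0.3702/0.8500 = 0.4355
Terminal stock prices: S_uuu = 506.2, S_uud = 219.4, S_udd = 95.06, S_ddd = 41.19
Terminal payoffs (K − S): max(-363.2, 0) = 0, max(-76.38, 0) = 0, max(47.94, 0) = 47.94, max(101.8, 0) = 101.8
Node uu (S = 337.5): V_uu = e^(−0.02)·[0.4355·0.0000 + 0.5645·0.0000] = 0.0000
Node ud (S = 146.2): V_ud = e^(−0.02)·[0.4355·0.0000 + 0.5645·47.9375] = 26.5234
Node dd (S = 63.38): V_dd = e^(−0.02)·[0.4355·47.9375 + 0.5645·101.8063] = 76.7934
Node u (S = 225): V_u = e^(−0.02)·[0.4355·0.0000 + 0.5645·26.5234] = 14.6752
Node d (S = 97.5): V_d = e^(−0.02)·[0.4355·26.5234 + 0.5645·76.7934] = 53.8122
Node 0 (S = 150): V_0 = e^(−0.02)·[0.4355·14.6752 + 0.5645·53.8122] = 36.0388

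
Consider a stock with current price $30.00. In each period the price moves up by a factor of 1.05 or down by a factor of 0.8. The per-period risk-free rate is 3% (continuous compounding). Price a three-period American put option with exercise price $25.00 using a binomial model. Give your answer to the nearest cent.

$0.10

Risk-neutral probability p = (e^0.03 − 0.8)/(1.05 − 0.8) = 0.2305/0.2500 = 0.9218
Terminal stock prices: S_uuu = 34.73, S_uud = 26.46, S_udd = 20.16, S_ddd = 15.36
Terminal payoffs (K − S): max(-9.729, 0) = 0, max(-1.46, 0) = 0, max(4.84, 0) = 4.84, max(9.64, 0) = 9.64
Node uu (S = 33.08): continuation = e^(−0.03)·[0.9218·0.0000 + 0.0782·0.0000] = 0.0000; exercise value = 0.0000 ≤ continuation, so V_uu = 0.0000
Node ud (S = 25.2): continuation = e^(−0.03)·[0.9218·0.0000 + 0.0782·4.8400] = 0.3672; exercise value = 0.0000 ≤ continuation, so V_ud = 0.3672
Node dd (S = 19.2): continuation = e^(−0.03)·[0.9218·4.8400 + 0.0782·9.6400] = 5.0611; exercise value = 5.8000 > continuation, so V_dd = 5.8000 (exercise)
Node u (S = 31.5): continuation = e^(−0.03)·[0.9218·0.0000 + 0.0782·0.3672] = 0.0279; exercise value = 0.0000 ≤ continuation, so V_u = 0.0279
Node d (S = 24): continuation = e^(−0.03)·[0.9218·0.3672 + 0.0782·5.8000] = 0.7686; exercise value = 1.0000 > continuation, so V_d = 1.0000 (exercise)
Node 0 (S = 30): continuation = e^(−0.03)·[0.9218·0.0279 + 0.0782·1.0000] = 0.1008; exercise value = 0.0000 ≤ continuation, so V_0 = 0.1008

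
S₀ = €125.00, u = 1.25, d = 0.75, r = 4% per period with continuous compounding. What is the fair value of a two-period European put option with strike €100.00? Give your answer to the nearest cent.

€4.80

Risk-neutral probability p = (e^0.04 − 0.75)/(1.25 − 0.75) = 0.2908/0.5000 = 0.5816
Terminal stock prices: S_uu = 195.3, S_ud = 117.2, S_dd = 70.31
Terminal payoffs (K − S): max(-95.31, 0) = 0, max(-17.19, 0) = 0, max(29.69, 0) = 29.69
Node u (S = 156.2): V_u = e^(−0.04)·[0.5816·0.0000 + 0.4184·0.0000] = 0.0000
Node d (S = 93.75): V_d = e^(−0.04)·[0.5816·0.0000 + 0.4184·29.6875] = 11.9336
Node 0 (S = 125): V_0 = e^(−0.04)·[0.5816·0.0000 + 0.4184·11.9336] = 4.7970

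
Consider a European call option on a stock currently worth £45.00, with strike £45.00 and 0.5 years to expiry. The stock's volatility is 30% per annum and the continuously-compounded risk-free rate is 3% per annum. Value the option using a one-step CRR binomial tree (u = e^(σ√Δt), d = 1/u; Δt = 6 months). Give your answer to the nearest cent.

£5.05

CRR parameters: u = e^(σ√Δt) = e^(0.3·√0.5) = 1.2363, d = 1/u = 0.8089
Per-period rate: rΔt = 0.03·0.5 = 0.015, so R = e^0.015 = 1.0151
Risk-neutral probability p = (e^0.015 − 0.8089)/(1.2363 − 0.8089) = 0.2063/0.4275 = 0.4825
Terminal stock prices: S_u = 55.63, S_d = 36.4
Terminal payoffs (S − K): max(10.63, 0) = 10.63, max(-8.601, 0) = 0
Node 0 (S = 45): V_0 = e^(−0.015)·[0.4825·10.6340 + 0.5175·0.0000] = 5.0547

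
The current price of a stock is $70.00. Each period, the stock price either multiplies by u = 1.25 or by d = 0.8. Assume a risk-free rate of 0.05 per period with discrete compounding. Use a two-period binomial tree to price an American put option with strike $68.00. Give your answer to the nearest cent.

Risk-neutral probability p = (1 + 0.05 − 0.8)/(1.25 − 0.8) = 0.2500/0.4500 = 0.5556
Terminal stock prices: S_uu = 109.4, S_ud = 70, S_dd = 44.8
Terminal payoffs (K − S): max(-41.38, 0) = 0, max(-2, 0) = 0, max(23.2, 0) = 23.2
Node u (S = 87.5): continuation = 1/1.05·[0.5556·0.0000 + 0.4444·0.0000] = 0.0000; exercise value = 0.0000 ≤ continuation, so V_u = 0.0000
Node d (S = 56): continuation = 1/1.05·[0.5556·0.0000 + 0.4444·23.2000] = 9.8201; exercise value = 12.0000 > continuation, so V_d = 12.0000 (exercise)
Node 0 (S = 70): continuation = 1/1.05·[0.5556·0.0000 + 0.4444·12.0000] = 5.0794; exercise value = 0.0000 ≤ continuation, so V_0 = 5.0794

$5.08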